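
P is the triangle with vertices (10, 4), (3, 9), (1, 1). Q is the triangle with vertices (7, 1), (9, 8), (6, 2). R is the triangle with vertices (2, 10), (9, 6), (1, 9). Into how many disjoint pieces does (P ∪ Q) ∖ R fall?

(P ∪ Q) ∖ R splits into 2 disjoint pieces (area 34.3202, area 0.2865).

2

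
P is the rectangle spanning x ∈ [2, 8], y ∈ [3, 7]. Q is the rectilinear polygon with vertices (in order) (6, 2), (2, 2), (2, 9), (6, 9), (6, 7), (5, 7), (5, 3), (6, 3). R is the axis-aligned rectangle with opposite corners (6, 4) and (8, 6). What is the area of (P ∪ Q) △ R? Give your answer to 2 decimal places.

32.00

|P ∪ Q| = 36.
|(P ∪ Q) ∩ R| = 4.
|(P ∪ Q) △ R| = 36 + 4 − 8 = 32.00.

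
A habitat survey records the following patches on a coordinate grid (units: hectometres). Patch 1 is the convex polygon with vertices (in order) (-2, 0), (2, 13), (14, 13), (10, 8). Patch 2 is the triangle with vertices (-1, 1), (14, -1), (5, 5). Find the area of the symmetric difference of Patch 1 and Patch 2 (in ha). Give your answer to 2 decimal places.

|Patch 1| = 92, |Patch 2| = 36, |Patch 1∩Patch 2| = 1.9722.
|Patch 1 △ Patch 2| = |Patch 1| + |Patch 2| − 2·|Patch 1∩Patch 2| = 92 + 36 − 3.9444 = 124.06.

124.06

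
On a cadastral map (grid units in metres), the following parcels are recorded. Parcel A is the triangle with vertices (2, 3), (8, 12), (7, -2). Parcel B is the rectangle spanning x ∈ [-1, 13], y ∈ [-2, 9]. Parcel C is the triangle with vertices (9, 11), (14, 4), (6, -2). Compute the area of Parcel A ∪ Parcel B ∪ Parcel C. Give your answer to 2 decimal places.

159.64

By inclusion–exclusion:
Individual areas: |Parcel A| = 37.5, |Parcel B| = 154, |Parcel C| = 43.
|Parcel A∩Parcel B| = 34.8214.
|Parcel A∩Parcel C| = 2.5497.
|Parcel B∩Parcel C| = 40.0349.
|Parcel A∩Parcel B∩Parcel C| = 2.5497.
|Parcel A ∪ Parcel B ∪ Parcel C| = 234.5 − 77.4061 + 2.5497 = 159.64.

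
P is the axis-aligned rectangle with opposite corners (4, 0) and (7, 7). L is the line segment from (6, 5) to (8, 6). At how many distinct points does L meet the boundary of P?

The segment meets the boundary at (7,5.5).

1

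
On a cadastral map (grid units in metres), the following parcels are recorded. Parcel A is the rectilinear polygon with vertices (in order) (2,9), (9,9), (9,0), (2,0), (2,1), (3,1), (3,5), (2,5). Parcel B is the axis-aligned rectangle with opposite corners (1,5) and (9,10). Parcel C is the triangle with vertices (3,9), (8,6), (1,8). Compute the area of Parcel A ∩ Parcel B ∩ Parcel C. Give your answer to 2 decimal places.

5.11

The intersection is the polygon with vertices (2,8.5), (3,9), (8,6), (2,7.714).
By the shoelace formula its area is 5.11.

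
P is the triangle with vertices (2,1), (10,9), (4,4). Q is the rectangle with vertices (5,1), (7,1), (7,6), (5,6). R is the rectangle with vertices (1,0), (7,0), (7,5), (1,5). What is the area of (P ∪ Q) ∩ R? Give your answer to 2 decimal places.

The region (P ∪ Q) ∩ R is the polygon with vertices (4,4), (5,4.833), (5,5), (7,5), (7,1), (5,1), (5,4), (2,1).
By the shoelace formula its area is 9.92.

9.92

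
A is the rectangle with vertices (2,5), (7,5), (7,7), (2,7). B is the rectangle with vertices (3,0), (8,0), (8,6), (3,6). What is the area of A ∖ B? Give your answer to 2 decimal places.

|A∩B|: x∈[3,7], y∈[5,6] → 4·1 = 4.
|A| = 10.
|A ∖ B| = |A| − |A∩B| = 10 − 4 = 6.00.

6.00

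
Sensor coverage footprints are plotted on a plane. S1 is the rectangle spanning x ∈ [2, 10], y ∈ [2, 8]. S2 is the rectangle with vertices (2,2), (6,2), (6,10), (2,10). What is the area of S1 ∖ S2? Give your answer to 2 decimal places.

24.00

|S1∩S2|: x∈[2,6], y∈[2,8] → 4·6 = 24.
|S1| = 48.
|S1 ∖ S2| = |S1| − |S1∩S2| = 48 − 24 = 24.00.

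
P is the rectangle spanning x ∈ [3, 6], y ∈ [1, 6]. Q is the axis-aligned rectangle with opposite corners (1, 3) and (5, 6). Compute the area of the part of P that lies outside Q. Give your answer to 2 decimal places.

9.00

|P∩Q|: x∈[3,5], y∈[3,6] → 2·3 = 6.
|P| = 15.
|P ∖ Q| = |P| − |P∩Q| = 15 − 6 = 9.00.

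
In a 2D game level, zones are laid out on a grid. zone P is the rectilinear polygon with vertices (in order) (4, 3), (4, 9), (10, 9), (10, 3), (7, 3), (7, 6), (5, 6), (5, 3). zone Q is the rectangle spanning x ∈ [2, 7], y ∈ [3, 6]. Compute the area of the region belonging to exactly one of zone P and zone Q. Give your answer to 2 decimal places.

39.00

|zone P| = 30, |zone Q| = 15, |zone P∩zone Q| = 3.
|zone P △ zone Q| = |zone P| + |zone Q| − 2·|zone P∩zone Q| = 30 + 15 − 6 = 39.00.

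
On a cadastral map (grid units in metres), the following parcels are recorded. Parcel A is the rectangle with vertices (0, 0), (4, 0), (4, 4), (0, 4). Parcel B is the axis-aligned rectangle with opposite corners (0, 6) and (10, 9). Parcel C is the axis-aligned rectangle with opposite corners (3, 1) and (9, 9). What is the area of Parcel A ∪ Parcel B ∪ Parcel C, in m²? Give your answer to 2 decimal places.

By inclusion–exclusion:
Individual areas: |Parcel A| = 16, |Parcel B| = 30, |Parcel C| = 48.
|Parcel A∩Parcel B| = 0 (no overlap).
|Parcel A∩Parcel C|: x∈[3,4], y∈[1,4] → 1·3 = 3.
|Parcel B∩Parcel C|: x∈[3,9], y∈[6,9] → 6·3 = 18.
|Parcel A∩Parcel B∩Parcel C| = 0.
|Parcel A ∪ Parcel B ∪ Parcel C| = 94 − 21 + 0 = 73.00.

73.00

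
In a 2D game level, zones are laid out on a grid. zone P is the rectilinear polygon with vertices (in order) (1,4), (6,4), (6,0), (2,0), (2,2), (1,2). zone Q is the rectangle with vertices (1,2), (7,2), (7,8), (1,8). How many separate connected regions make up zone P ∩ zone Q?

1

zone P ∩ zone Q is a single connected region.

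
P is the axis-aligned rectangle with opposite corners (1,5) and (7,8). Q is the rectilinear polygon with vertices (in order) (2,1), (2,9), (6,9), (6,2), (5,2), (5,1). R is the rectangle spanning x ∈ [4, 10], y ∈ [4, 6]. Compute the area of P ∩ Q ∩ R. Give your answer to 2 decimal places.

2.00

The intersection is the polygon with vertices (6,5), (4,5), (4,6), (6,6).
By the shoelace formula its area is 2.00.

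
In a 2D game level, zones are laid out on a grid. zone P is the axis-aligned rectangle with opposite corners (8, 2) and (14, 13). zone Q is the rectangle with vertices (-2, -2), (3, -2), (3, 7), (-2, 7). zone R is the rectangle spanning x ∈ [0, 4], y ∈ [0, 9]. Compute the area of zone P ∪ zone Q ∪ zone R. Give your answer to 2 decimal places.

126.00

By inclusion–exclusion:
Individual areas: |zone P| = 66, |zone Q| = 45, |zone R| = 36.
|zone P∩zone Q| = 0 (no overlap).
|zone P∩zone R| = 0 (no overlap).
|zone Q∩zone R|: x∈[0,3], y∈[0,7] → 3·7 = 21.
|zone P∩zone Q∩zone R| = 0.
|zone P ∪ zone Q ∪ zone R| = 147 − 21 + 0 = 126.00.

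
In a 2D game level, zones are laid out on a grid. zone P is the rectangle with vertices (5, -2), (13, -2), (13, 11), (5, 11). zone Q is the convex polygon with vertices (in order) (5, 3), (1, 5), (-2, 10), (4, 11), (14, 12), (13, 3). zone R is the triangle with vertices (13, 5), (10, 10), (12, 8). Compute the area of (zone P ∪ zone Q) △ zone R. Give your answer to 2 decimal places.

146.00

|zone P ∪ zone Q| = 148.
|(zone P ∪ zone Q) ∩ zone R| = 2.
|(zone P ∪ zone Q) △ zone R| = 148 + 2 − 4 = 146.00.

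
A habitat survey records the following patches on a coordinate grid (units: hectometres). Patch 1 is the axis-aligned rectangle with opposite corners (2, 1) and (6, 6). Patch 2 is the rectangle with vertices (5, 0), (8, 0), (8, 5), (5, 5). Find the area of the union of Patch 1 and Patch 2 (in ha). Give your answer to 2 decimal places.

31.00

By inclusion–exclusion:
Individual areas: |Patch 1| = 20, |Patch 2| = 15.
|Patch 1∩Patch 2|: x∈[5,6], y∈[1,5] → 1·4 = 4.
|Patch 1 ∪ Patch 2| = 35 − 4 = 31.00.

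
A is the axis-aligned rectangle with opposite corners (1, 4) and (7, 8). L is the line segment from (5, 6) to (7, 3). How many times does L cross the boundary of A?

The segment meets the boundary at (6.333,4).

1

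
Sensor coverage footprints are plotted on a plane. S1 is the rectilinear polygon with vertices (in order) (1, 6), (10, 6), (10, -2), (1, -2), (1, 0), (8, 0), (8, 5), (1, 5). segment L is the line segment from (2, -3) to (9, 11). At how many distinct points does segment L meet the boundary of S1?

The segment meets the boundary at (6.5,6), (6,5), (3.5,0), (2.5,-2).

4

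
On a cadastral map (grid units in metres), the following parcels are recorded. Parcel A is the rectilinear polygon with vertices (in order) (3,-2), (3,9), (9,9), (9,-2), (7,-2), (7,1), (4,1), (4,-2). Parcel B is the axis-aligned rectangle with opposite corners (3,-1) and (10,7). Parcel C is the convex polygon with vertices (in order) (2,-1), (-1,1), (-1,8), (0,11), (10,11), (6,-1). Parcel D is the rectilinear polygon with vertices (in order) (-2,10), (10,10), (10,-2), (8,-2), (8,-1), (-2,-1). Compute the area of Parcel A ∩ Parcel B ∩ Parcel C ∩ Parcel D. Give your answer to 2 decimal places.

30.00

The intersection is the polygon with vertices (6.667,1), (4,1), (4,-1), (3,-1), (3,7), (8.667,7).
By the shoelace formula its area is 30.00.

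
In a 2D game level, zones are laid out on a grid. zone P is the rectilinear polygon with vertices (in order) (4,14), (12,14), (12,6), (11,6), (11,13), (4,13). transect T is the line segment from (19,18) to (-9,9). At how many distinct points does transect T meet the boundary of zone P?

2

The segment meets the boundary at (4,13.179), (6.556,14).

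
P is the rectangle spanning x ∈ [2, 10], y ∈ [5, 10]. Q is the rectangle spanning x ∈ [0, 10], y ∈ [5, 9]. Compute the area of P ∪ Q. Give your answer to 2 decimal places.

By inclusion–exclusion:
Individual areas: |P| = 40, |Q| = 40.
|P∩Q|: x∈[2,10], y∈[5,9] → 8·4 = 32.
|P ∪ Q| = 80 − 32 = 48.00.

48.00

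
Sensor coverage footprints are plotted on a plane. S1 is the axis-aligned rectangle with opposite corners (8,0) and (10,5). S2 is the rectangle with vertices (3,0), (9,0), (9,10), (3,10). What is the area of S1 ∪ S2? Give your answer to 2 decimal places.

65.00

By inclusion–exclusion:
Individual areas: |S1| = 10, |S2| = 60.
|S1∩S2|: x∈[8,9], y∈[0,5] → 1·5 = 5.
|S1 ∪ S2| = 70 − 5 = 65.00.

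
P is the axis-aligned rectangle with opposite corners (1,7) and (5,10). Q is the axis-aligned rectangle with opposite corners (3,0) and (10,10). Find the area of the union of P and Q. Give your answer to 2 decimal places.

By inclusion–exclusion:
Individual areas: |P| = 12, |Q| = 70.
|P∩Q|: x∈[3,5], y∈[7,10] → 2·3 = 6.
|P ∪ Q| = 82 − 6 = 76.00.

76.00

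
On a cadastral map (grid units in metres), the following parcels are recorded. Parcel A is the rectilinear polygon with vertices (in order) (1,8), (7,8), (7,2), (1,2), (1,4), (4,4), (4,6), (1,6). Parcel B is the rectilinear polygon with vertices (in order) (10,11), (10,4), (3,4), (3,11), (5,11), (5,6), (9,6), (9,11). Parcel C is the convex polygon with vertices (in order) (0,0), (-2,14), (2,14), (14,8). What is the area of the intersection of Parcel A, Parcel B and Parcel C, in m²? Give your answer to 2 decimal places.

10.00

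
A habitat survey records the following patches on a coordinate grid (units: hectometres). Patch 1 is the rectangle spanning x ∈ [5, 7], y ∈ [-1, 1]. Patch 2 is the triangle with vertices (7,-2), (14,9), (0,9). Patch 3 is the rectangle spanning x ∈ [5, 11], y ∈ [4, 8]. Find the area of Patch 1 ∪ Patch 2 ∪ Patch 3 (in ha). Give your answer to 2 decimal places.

78.48

By inclusion–exclusion:
Individual areas: |Patch 1| = 4, |Patch 2| = 77, |Patch 3| = 24.
|Patch 1∩Patch 2| = 2.5455.
|Patch 1∩Patch 3| = 0 (no overlap).
|Patch 2∩Patch 3| = 23.974.
|Patch 1∩Patch 2∩Patch 3| = 0.
|Patch 1 ∪ Patch 2 ∪ Patch 3| = 105 − 26.5195 + 0 = 78.48.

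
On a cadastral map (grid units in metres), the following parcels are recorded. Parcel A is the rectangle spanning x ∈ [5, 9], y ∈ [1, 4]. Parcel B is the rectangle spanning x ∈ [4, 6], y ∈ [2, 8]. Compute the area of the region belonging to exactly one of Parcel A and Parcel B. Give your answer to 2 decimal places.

|Parcel A∩Parcel B|: x∈[5,6], y∈[2,4] → 1·2 = 2.
|Parcel A △ Parcel B| = |Parcel A| + |Parcel B| − 2·|Parcel A∩Parcel B| = 12 + 12 − 4 = 20.00.

20.00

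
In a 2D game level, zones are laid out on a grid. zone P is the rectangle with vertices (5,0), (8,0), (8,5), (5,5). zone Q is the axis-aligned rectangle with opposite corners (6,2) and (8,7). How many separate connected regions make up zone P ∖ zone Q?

zone P ∖ zone Q is a single connected region.

1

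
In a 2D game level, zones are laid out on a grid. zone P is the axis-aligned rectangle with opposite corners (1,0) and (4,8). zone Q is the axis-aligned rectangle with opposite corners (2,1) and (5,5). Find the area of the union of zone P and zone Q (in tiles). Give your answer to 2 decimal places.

28.00

By inclusion–exclusion:
Individual areas: |zone P| = 24, |zone Q| = 12.
|zone P∩zone Q|: x∈[2,4], y∈[1,5] → 2·4 = 8.
|zone P ∪ zone Q| = 36 − 8 = 28.00.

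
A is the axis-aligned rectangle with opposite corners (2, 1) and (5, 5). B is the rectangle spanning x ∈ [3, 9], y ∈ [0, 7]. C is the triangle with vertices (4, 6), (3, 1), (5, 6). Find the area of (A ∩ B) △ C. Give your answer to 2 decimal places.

7.30

|A ∩ B| = 8.
|(A ∩ B) ∩ C| = 1.6.
|(A ∩ B) △ C| = 8 + 2.5 − 3.2 = 7.30.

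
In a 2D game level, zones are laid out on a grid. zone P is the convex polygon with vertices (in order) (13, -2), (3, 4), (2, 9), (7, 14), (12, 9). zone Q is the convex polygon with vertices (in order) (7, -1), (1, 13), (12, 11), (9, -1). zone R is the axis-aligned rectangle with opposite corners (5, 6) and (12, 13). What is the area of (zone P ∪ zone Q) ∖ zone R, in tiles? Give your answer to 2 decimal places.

74.46

|zone P ∪ zone Q| = 117.0344.
|(zone P ∪ zone Q) ∩ zone R| = 42.5759.
|(zone P ∪ zone Q) ∖ zone R| = 117.0344 − 42.5759 = 74.46.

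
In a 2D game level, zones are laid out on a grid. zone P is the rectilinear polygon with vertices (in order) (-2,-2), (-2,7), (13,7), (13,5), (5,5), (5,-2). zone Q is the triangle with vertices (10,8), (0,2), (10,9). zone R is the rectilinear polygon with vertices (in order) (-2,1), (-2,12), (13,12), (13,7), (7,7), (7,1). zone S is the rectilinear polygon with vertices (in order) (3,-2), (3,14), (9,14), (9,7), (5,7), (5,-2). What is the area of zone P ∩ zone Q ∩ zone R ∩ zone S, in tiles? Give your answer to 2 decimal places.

0.80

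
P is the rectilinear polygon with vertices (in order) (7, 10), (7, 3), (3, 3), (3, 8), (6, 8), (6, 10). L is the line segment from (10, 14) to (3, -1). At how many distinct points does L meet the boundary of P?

The segment meets the boundary at (4.867,3), (7,7.571).

2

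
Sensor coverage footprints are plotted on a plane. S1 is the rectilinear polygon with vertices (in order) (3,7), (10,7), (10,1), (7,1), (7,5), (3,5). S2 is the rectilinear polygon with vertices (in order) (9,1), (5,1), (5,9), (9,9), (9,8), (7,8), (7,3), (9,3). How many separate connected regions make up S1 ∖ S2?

2

S1 ∖ S2 splits into 2 disjoint pieces (area 4, area 14).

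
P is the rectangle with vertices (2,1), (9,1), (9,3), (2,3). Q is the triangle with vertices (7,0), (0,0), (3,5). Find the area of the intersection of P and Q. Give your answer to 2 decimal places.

6.80

The intersection is the polygon with vertices (2,1), (2,3), (4.6,3), (6.2,1).
By the shoelace formula its area is 6.80.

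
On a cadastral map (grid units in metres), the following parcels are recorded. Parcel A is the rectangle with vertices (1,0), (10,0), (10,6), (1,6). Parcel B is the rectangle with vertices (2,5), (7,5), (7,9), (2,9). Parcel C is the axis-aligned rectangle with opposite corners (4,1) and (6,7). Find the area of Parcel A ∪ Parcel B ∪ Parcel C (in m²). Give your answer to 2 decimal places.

69.00

By inclusion–exclusion:
Individual areas: |Parcel A| = 54, |Parcel B| = 20, |Parcel C| = 12.
|Parcel A∩Parcel B|: x∈[2,7], y∈[5,6] → 5·1 = 5.
|Parcel A∩Parcel C|: x∈[4,6], y∈[1,6] → 2·5 = 10.
|Parcel B∩Parcel C|: x∈[4,6], y∈[5,7] → 2·2 = 4.
|Parcel A∩Parcel B∩Parcel C| = 2.
|Parcel A ∪ Parcel B ∪ Parcel C| = 86 − 19 + 2 = 69.00.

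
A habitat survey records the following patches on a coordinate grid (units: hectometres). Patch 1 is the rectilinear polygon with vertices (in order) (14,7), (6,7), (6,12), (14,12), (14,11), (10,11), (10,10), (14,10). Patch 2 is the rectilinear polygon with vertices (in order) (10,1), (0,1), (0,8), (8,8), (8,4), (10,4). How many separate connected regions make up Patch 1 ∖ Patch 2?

Patch 1 ∖ Patch 2 is a single connected region.

1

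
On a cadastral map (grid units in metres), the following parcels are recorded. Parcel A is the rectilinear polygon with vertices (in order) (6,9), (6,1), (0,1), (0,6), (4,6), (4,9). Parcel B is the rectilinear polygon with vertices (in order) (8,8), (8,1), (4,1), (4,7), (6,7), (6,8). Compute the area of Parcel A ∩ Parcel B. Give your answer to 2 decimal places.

12.00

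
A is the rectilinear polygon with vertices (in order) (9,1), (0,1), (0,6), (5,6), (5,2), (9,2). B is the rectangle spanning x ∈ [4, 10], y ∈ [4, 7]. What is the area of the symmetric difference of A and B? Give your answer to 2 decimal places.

|A| = 29, |B| = 18, |A∩B| = 2.
|A △ B| = |A| + |B| − 2·|A∩B| = 29 + 18 − 4 = 43.00.

43.00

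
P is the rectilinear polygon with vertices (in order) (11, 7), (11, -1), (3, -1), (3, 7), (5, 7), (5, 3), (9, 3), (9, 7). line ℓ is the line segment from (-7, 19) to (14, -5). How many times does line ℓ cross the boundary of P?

The segment meets the boundary at (10.5,-1), (7,3), (5,5.286), (3.5,7).

4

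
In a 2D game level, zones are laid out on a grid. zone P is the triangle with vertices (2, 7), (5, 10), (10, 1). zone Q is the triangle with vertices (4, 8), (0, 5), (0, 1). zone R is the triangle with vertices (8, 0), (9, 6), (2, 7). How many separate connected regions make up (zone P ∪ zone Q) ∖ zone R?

3

(zone P ∪ zone Q) ∖ zone R splits into 3 disjoint pieces (area 8.6897, area 1.2066, area 7.0062).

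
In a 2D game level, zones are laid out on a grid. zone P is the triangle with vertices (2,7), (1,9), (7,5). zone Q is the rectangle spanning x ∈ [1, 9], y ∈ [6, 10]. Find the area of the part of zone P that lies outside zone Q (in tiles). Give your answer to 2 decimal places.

|zone P| = 4, |zone P∩zone Q| = 3.5.
|zone P ∖ zone Q| = |zone P| − |zone P∩zone Q| = 4 − 3.5 = 0.50.

0.50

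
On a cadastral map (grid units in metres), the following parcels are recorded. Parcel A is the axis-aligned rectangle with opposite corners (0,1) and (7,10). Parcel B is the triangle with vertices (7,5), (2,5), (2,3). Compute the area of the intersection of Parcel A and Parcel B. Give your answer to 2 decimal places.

5.00

The intersection is the polygon with vertices (2,3), (2,5), (7,5).
By the shoelace formula its area is 5.00.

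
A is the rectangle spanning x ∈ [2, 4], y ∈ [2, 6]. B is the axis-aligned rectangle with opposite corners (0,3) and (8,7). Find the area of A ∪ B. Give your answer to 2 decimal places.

By inclusion–exclusion:
Individual areas: |A| = 8, |B| = 32.
|A∩B|: x∈[2,4], y∈[3,6] → 2·3 = 6.
|A ∪ B| = 40 − 6 = 34.00.

34.00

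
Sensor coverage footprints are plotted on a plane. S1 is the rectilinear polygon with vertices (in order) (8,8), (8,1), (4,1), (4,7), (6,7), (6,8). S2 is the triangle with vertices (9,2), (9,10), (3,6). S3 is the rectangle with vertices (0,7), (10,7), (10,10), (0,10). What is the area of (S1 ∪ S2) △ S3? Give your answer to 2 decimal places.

|S1 ∪ S2| = 36.0833.
|(S1 ∪ S2) ∩ S3| = 6.75.
|(S1 ∪ S2) △ S3| = 36.0833 + 30 − 13.5 = 52.58.

52.58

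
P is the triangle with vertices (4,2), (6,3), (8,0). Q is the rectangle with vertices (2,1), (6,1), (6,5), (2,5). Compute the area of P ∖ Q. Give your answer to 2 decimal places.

|P| = 4, |P∩Q| = 2.
|P ∖ Q| = |P| − |P∩Q| = 4 − 2 = 2.00.

2.00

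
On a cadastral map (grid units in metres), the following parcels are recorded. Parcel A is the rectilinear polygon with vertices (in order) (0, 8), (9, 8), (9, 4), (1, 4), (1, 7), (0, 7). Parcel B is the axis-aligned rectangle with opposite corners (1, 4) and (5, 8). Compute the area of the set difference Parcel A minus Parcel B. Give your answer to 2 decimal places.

|Parcel A| = 33, |Parcel A∩Parcel B| = 16.
|Parcel A ∖ Parcel B| = |Parcel A| − |Parcel A∩Parcel B| = 33 − 16 = 17.00.

17.00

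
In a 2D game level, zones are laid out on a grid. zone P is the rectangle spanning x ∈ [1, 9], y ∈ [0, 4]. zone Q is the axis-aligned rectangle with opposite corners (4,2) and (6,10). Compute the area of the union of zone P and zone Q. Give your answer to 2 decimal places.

44.00

By inclusion–exclusion:
Individual areas: |zone P| = 32, |zone Q| = 16.
|zone P∩zone Q|: x∈[4,6], y∈[2,4] → 2·2 = 4.
|zone P ∪ zone Q| = 48 − 4 = 44.00.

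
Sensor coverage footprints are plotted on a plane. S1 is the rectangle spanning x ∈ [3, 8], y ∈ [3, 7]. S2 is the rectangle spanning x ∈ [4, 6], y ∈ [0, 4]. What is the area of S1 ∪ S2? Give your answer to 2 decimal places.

26.00

By inclusion–exclusion:
Individual areas: |S1| = 20, |S2| = 8.
|S1∩S2|: x∈[4,6], y∈[3,4] → 2·1 = 2.
|S1 ∪ S2| = 28 − 2 = 26.00.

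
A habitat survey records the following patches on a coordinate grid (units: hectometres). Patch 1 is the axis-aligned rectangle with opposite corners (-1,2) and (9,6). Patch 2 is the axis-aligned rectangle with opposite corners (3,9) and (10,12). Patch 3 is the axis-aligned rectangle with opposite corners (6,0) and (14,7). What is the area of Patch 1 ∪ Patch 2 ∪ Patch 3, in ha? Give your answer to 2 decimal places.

105.00

By inclusion–exclusion:
Individual areas: |Patch 1| = 40, |Patch 2| = 21, |Patch 3| = 56.
|Patch 1∩Patch 2| = 0 (no overlap).
|Patch 1∩Patch 3|: x∈[6,9], y∈[2,6] → 3·4 = 12.
|Patch 2∩Patch 3| = 0 (no overlap).
|Patch 1∩Patch 2∩Patch 3| = 0.
|Patch 1 ∪ Patch 2 ∪ Patch 3| = 117 − 12 + 0 = 105.00.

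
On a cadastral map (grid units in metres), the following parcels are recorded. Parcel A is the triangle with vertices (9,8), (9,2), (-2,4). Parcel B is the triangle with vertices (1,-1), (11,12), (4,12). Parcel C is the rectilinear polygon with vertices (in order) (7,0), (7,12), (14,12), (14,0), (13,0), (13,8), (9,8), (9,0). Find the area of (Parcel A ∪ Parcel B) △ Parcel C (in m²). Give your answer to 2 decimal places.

|Parcel A ∪ Parcel B| = 67.8607.
|(Parcel A ∪ Parcel B) ∩ Parcel C| = 21.1898.
|(Parcel A ∪ Parcel B) △ Parcel C| = 67.8607 + 52 − 42.3795 = 77.48.

77.48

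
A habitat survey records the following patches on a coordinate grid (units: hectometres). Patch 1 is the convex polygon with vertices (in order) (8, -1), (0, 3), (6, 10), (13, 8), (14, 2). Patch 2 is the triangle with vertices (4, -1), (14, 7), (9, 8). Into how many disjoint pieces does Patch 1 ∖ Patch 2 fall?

Patch 1 ∖ Patch 2 splits into 2 disjoint pieces (area 26.7002, area 45.2856).

2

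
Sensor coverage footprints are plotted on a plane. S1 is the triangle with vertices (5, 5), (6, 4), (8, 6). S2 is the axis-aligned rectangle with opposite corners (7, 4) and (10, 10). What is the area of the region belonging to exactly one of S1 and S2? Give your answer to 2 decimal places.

19.33

|S1| = 2, |S2| = 18, |S1∩S2| = 0.3333.
|S1 △ S2| = |S1| + |S2| − 2·|S1∩S2| = 2 + 18 − 0.6667 = 19.33.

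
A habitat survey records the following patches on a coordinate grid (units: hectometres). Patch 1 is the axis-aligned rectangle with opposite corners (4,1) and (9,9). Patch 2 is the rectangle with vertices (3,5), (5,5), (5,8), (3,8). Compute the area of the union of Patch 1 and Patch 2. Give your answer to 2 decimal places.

43.00

By inclusion–exclusion:
Individual areas: |Patch 1| = 40, |Patch 2| = 6.
|Patch 1∩Patch 2|: x∈[4,5], y∈[5,8] → 1·3 = 3.
|Patch 1 ∪ Patch 2| = 46 − 3 = 43.00.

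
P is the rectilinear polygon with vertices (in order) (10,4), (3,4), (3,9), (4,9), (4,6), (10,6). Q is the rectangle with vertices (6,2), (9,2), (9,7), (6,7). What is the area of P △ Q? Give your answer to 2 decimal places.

20.00

|P| = 17, |Q| = 15, |P∩Q| = 6.
|P △ Q| = |P| + |Q| − 2·|P∩Q| = 17 + 15 − 12 = 20.00.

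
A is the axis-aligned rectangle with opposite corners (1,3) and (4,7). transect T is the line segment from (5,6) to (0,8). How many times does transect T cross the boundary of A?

2

The segment meets the boundary at (2.5,7), (4,6.4).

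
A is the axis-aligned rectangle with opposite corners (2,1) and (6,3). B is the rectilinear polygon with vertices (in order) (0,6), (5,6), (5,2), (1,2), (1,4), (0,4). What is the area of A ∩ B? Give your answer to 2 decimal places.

The intersection is the polygon with vertices (2,3), (5,3), (5,2), (2,2).
By the shoelace formula its area is 3.00.

3.00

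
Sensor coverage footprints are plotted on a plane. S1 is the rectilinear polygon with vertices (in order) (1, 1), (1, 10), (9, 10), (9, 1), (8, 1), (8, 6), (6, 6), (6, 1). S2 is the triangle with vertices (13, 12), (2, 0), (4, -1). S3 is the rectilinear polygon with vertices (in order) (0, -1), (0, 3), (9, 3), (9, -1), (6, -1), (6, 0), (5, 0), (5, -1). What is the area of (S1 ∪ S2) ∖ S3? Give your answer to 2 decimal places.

|S1 ∪ S2| = 72.8606.
|(S1 ∪ S2) ∩ S3| = 16.3536.
|(S1 ∪ S2) ∖ S3| = 72.8606 − 16.3536 = 56.51.

56.51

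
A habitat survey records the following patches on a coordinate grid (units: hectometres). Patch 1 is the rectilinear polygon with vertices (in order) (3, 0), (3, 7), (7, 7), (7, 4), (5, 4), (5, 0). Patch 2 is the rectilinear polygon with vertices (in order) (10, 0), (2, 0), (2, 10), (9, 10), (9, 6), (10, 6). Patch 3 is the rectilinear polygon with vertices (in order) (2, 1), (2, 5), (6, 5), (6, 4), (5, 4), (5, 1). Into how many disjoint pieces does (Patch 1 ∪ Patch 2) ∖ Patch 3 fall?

(Patch 1 ∪ Patch 2) ∖ Patch 3 is a single connected region.

1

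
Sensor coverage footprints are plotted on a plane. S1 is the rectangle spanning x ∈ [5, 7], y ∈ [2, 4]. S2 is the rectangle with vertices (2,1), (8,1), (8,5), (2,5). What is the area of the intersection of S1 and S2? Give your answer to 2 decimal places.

|S1∩S2|: x∈[5,7], y∈[2,4] → 2·2 = 4.

4.00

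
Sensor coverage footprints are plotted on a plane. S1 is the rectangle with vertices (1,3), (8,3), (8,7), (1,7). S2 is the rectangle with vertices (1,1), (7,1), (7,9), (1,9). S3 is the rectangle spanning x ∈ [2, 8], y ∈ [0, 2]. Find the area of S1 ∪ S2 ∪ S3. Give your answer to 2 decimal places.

By inclusion–exclusion:
Individual areas: |S1| = 28, |S2| = 48, |S3| = 12.
|S1∩S2|: x∈[1,7], y∈[3,7] → 6·4 = 24.
|S1∩S3| = 0 (no overlap).
|S2∩S3|: x∈[2,7], y∈[1,2] → 5·1 = 5.
|S1∩S2∩S3| = 0.
|S1 ∪ S2 ∪ S3| = 88 − 29 + 0 = 59.00.

59.00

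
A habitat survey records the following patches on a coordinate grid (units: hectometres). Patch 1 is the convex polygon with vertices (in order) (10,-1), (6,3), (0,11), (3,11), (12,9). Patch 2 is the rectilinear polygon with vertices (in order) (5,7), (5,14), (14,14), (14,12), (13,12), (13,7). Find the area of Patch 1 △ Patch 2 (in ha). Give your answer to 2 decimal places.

88.91

|Patch 1| = 69, |Patch 2| = 58, |Patch 1∩Patch 2| = 19.0444.
|Patch 1 △ Patch 2| = |Patch 1| + |Patch 2| − 2·|Patch 1∩Patch 2| = 69 + 58 − 38.0889 = 88.91.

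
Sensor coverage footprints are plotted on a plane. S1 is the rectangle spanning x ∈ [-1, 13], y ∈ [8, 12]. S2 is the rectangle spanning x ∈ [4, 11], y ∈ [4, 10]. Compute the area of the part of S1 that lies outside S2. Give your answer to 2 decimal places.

42.00

|S1∩S2|: x∈[4,11], y∈[8,10] → 7·2 = 14.
|S1| = 56.
|S1 ∖ S2| = |S1| − |S1∩S2| = 56 − 14 = 42.00.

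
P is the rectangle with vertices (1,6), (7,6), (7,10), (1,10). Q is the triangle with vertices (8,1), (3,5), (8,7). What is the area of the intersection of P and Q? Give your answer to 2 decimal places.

The intersection is the polygon with vertices (7,6), (5.5,6), (7,6.6).
By the shoelace formula its area is 0.45.

0.45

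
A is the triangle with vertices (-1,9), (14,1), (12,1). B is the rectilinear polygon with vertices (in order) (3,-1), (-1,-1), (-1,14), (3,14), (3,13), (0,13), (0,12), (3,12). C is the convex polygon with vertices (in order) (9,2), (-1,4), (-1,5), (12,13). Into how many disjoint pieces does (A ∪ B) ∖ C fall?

(A ∪ B) ∖ C splits into 3 disjoint pieces (area 3.6504, area 18.4, area 28.0769).

3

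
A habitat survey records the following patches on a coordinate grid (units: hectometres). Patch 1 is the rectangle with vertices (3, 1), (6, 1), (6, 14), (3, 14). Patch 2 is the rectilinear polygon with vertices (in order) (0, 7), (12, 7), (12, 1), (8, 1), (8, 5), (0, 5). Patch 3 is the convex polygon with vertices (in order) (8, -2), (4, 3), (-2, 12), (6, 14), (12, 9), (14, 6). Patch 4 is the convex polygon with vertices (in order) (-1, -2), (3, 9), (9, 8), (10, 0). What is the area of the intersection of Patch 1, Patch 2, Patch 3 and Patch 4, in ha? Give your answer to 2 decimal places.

The intersection is the polygon with vertices (3,7), (6,7), (6,5), (3,5).
By the shoelace formula its area is 6.00.

6.00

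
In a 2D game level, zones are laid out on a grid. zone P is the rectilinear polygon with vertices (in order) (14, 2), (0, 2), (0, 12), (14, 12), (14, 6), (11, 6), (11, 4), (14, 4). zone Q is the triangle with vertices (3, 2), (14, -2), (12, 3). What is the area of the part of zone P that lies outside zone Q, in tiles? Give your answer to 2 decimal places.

129.30

|zone P| = 134, |zone P∩zone Q| = 4.7.
|zone P ∖ zone Q| = |zone P| − |zone P∩zone Q| = 134 − 4.7 = 129.30.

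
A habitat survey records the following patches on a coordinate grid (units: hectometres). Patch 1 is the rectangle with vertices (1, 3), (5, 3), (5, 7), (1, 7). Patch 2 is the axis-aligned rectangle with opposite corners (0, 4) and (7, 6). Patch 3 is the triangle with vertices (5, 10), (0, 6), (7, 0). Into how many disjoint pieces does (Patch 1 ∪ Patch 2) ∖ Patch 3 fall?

3

(Patch 1 ∪ Patch 2) ∖ Patch 3 splits into 3 disjoint pieces (area 4.25, area 0.025, area 2).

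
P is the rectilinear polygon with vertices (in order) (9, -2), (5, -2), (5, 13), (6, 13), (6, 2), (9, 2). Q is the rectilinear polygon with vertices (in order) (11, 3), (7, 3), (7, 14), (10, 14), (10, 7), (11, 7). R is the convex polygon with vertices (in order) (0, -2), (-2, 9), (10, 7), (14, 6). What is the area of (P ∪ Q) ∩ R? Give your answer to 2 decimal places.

|P ∪ Q| = 64.
|(P ∪ Q) ∩ R| = 22.07.

22.07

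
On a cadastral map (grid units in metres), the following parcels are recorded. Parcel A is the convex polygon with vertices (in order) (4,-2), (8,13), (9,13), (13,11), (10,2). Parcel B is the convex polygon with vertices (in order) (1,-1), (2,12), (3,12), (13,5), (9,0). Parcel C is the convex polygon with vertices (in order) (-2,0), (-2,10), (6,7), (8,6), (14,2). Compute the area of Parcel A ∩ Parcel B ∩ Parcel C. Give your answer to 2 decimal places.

The intersection is the polygon with vertices (10,2), (9.077,1.385), (4.759,0.845), (6.353,6.824), (8,6), (10.727,4.182).
By the shoelace formula its area is 21.93.

21.93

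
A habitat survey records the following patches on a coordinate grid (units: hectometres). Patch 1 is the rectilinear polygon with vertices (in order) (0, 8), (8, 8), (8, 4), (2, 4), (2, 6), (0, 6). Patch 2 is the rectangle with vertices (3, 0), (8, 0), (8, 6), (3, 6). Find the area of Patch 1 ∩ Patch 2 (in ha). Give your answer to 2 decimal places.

10.00

The intersection is the polygon with vertices (8,4), (3,4), (3,6), (8,6).
By the shoelace formula its area is 10.00.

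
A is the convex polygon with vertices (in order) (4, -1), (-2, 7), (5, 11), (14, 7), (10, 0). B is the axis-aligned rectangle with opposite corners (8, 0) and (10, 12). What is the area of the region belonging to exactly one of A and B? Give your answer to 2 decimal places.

102.11

|A| = 115, |B| = 24, |A∩B| = 18.4444.
|A △ B| = |A| + |B| − 2·|A∩B| = 115 + 24 − 36.8889 = 102.11.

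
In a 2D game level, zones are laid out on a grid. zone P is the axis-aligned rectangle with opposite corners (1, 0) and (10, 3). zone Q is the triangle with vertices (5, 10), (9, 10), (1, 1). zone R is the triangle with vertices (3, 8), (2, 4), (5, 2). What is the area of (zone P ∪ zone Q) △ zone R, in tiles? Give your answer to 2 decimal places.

44.06

|zone P ∪ zone Q| = 44.1111.
|(zone P ∪ zone Q) ∩ zone R| = 3.5258.
|(zone P ∪ zone Q) △ zone R| = 44.1111 + 7 − 7.0515 = 44.06.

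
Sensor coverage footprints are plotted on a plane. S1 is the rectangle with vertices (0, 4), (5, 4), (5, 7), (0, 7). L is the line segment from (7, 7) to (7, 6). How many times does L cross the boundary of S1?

0

The segment lies entirely outside S1 and never meets its boundary.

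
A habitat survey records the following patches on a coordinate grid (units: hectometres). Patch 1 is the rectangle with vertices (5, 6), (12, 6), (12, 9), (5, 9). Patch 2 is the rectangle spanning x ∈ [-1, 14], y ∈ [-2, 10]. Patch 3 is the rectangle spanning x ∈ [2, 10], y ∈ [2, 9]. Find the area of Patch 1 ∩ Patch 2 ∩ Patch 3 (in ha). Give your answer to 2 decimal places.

15.00

The intersection is the polygon with vertices (5,9), (10,9), (10,6), (5,6).
By the shoelace formula its area is 15.00.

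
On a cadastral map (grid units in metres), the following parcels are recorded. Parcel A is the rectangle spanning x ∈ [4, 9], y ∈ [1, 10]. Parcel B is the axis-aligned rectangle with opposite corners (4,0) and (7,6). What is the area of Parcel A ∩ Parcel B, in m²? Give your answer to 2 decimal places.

15.00

|Parcel A∩Parcel B|: x∈[4,7], y∈[1,6] → 3·5 = 15.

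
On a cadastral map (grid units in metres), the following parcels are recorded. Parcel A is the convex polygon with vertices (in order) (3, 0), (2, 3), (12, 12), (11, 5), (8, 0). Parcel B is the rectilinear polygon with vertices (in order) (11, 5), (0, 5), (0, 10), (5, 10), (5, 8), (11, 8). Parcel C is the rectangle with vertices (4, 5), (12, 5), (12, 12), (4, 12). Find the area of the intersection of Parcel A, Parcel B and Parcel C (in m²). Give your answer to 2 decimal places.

The intersection is the polygon with vertices (11,8), (11,5), (4.222,5), (7.556,8).
By the shoelace formula its area is 15.33.

15.33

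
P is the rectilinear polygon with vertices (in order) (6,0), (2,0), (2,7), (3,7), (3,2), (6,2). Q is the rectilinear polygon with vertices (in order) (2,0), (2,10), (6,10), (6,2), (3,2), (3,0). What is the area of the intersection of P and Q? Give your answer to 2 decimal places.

7.00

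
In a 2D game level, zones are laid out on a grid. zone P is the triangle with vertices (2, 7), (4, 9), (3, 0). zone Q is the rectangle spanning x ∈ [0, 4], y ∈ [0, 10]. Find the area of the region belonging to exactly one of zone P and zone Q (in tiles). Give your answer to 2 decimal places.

|zone P| = 8, |zone Q| = 40, |zone P∩zone Q| = 8.
|zone P △ zone Q| = |zone P| + |zone Q| − 2·|zone P∩zone Q| = 8 + 40 − 16 = 32.00.

32.00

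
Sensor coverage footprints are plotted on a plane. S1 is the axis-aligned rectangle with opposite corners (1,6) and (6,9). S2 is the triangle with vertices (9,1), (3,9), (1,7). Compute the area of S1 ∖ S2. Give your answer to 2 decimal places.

8.29

|S1| = 15, |S1∩S2| = 6.7083.
|S1 ∖ S2| = |S1| − |S1∩S2| = 15 − 6.7083 = 8.29.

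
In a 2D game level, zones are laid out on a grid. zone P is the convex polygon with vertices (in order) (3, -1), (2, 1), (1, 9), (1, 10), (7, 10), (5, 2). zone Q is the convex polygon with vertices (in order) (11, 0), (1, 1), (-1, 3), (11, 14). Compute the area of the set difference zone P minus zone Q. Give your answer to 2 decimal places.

15.45

|zone P| = 42, |zone P∩zone Q| = 26.5478.
|zone P ∖ zone Q| = |zone P| − |zone P∩zone Q| = 42 − 26.5478 = 15.45.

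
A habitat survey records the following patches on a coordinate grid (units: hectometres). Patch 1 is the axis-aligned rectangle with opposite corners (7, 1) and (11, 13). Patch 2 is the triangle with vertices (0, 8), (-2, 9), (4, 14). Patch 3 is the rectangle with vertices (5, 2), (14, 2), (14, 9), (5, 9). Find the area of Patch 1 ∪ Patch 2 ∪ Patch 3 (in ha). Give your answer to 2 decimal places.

91.00

By inclusion–exclusion:
Individual areas: |Patch 1| = 48, |Patch 2| = 8, |Patch 3| = 63.
|Patch 1∩Patch 2| = 0.
|Patch 1∩Patch 3|: x∈[7,11], y∈[2,9] → 4·7 = 28.
|Patch 2∩Patch 3| = 0.
|Patch 1∩Patch 2∩Patch 3| = 0.
|Patch 1 ∪ Patch 2 ∪ Patch 3| = 119 − 28 + 0 = 91.00.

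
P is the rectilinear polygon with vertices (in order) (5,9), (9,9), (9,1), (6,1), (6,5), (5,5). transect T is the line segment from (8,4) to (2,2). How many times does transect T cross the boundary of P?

The segment meets the boundary at (6,3.333).

1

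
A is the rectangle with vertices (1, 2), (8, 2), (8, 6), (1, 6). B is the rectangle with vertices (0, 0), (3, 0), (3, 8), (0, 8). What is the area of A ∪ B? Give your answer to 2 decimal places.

44.00

By inclusion–exclusion:
Individual areas: |A| = 28, |B| = 24.
|A∩B|: x∈[1,3], y∈[2,6] → 2·4 = 8.
|A ∪ B| = 52 − 8 = 44.00.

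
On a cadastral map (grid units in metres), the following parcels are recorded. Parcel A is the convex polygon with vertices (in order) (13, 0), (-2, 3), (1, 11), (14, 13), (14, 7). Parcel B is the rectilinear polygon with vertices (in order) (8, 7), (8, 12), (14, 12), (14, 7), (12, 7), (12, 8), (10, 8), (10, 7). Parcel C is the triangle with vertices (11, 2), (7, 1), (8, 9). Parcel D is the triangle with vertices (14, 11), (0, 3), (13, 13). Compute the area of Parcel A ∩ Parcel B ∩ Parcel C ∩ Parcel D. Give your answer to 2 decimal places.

The intersection is the polygon with vertices (8,9), (8.492,7.853), (8,7.571).
By the shoelace formula its area is 0.35.

0.35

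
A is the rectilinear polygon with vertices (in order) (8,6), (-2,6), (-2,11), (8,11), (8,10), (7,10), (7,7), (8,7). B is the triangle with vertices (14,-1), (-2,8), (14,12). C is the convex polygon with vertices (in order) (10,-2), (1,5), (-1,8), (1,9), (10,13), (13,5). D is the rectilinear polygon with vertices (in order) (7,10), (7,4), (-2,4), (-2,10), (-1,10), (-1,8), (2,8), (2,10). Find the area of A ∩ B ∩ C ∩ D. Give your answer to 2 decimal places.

21.99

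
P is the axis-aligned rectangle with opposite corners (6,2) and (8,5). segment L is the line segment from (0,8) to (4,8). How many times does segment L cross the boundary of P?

0

The segment lies entirely outside P and never meets its boundary.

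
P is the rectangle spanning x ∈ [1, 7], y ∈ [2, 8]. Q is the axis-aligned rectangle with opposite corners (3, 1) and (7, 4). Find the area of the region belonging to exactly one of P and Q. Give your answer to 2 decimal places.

|P∩Q|: x∈[3,7], y∈[2,4] → 4·2 = 8.
|P △ Q| = |P| + |Q| − 2·|P∩Q| = 36 + 12 − 16 = 32.00.

32.00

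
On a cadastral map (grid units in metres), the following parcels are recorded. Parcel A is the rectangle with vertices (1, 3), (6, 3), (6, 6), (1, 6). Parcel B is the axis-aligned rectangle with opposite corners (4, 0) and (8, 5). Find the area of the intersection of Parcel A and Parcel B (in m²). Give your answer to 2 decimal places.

4.00

|Parcel A∩Parcel B|: x∈[4,6], y∈[3,5] → 2·2 = 4.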